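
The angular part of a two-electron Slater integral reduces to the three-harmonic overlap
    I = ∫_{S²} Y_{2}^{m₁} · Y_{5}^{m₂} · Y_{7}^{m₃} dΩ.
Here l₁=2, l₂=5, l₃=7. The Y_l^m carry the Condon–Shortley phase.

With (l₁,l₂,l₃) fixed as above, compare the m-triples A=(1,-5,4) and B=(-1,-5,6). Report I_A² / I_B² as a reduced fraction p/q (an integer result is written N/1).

l's match ⇒ only the (l;m) 3-j factors differ between A and B.
A: triangle coeff Δ(2,5,7) = 1/15015; Σ_t [0,0]: t=0:+1/21772800 = 1/21772800; (3j)²=1/1365 [(2 5 7; 1 -5 4)], sign=-1
B: triangle coeff Δ(2,5,7) = 1/15015; Σ_t [0,0]: t=0:+1/21772800 = 1/21772800; (3j)²=2/105 [(2 5 7; -1 -5 6)], sign=-1
I_A²/I_B² = (1/1365)/(2/105) = 1/26

1/26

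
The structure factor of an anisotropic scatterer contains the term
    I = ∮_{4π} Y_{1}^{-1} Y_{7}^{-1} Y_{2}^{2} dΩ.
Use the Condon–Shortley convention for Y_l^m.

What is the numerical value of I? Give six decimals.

l₃=2 ∉ [6,8] — triangle fails ⇒ I = 0

0.000000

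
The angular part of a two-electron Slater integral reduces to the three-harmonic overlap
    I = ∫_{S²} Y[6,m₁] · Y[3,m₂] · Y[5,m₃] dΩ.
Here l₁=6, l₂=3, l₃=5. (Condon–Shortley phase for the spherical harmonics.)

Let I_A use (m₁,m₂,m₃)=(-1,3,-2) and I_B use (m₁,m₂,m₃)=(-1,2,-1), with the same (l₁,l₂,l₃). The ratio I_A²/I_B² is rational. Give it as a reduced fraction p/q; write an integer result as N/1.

7/6

Same 6,3,5: normalisation and zero-m 3j drop out of the ratio.
A: Δ: 4! 8! 2! / 15! → 1/675675; sum: t=4:+1/34560 = 1/34560; 3j²(6 3 5; -1 3 -2) = Δ·Π!·Σ² = 7/429  (sign -1)
B: Δ: 4! 8! 2! / 15! → 1/675675; sum: t=3:−1/6912 t=4:+1/17280 = -1/11520; 3j²(6 3 5; -1 2 -1) = Δ·Π!·Σ² = 2/143  (sign -1)
I_A²/I_B² = (7/429)/(2/143) = 7/6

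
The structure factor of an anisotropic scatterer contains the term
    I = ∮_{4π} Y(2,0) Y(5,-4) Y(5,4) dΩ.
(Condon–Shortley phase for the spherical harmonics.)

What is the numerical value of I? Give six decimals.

-0.097044

m-sum 0 ✓  L=12 even ✓  3≤5≤7 ✓
Π(2lᵢ+1) = 5×11×11 = 605
triangle coeff Δ(2,5,5) = 1/38610
Σ_t [0,2]: t=0:+1/2880 t=1:−1/576 t=2:+1/2880 = -1/960
(3j)²=10/429 [(2 5 5; 0 0 0)], sign=+1
Σ_t [0,1]: t=0:+1/20160 t=1:−1/40320 = 1/40320
(3j)²=6/715 [(2 5 5; 0 -4 4)], sign=-1
⇒ 4πI² = 20/169
I = (-1)√(20/169/(4π)) = -0.09704356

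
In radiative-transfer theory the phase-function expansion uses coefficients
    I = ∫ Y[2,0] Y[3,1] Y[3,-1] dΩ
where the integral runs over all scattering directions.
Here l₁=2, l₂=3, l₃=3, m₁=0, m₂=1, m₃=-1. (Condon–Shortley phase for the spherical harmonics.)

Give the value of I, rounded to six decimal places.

m-sum 0 ✓  L=8 even ✓  1≤3≤5 ✓
Π(2lᵢ+1) = 5×7×7 = 245
triangle coeff Δ(2,3,3) = 1/3780
Σ_t [0,2]: t=0:+1/24 t=1:−1/4 t=2:+1/24 = -1/6
(3j)²=4/105 [(2 3 3; 0 0 0)], sign=+1
Σ_t [0,2]: t=0:+1/96 t=1:−1/6 t=2:+1/16 = -3/32
(3j)²=3/140 [(2 3 3; 0 1 -1)], sign=-1
⇒ 4πI² = 1/5
I = (-1)√(1/5/(4π)) = -0.12615663

-0.126157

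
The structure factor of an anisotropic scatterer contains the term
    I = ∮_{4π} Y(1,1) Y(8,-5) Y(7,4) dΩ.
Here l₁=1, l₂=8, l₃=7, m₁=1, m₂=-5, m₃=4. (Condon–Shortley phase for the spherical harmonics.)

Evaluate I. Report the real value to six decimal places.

-0.270230

Checks pass: Σm=0; 16 even; l₃=7∈[7,9].
(2·1+1)(2·8+1)(2·7+1) = 765
Δ: 2! 0! 14! / 17! → 1/2040
sum: t=1:−1/25401600 = -1/25401600
3j²(1 8 7; 0 0 0) = Δ·Π!·Σ² = 8/255  (sign +1)
sum: t=0:+1/479001600 = 1/479001600
3j²(1 8 7; 1 -5 4) = Δ·Π!·Σ² = 13/340  (sign -1)
combine: 4πI² = 765·8/255·13/340 = 78/85
take √, sign -1: I = -0.27022959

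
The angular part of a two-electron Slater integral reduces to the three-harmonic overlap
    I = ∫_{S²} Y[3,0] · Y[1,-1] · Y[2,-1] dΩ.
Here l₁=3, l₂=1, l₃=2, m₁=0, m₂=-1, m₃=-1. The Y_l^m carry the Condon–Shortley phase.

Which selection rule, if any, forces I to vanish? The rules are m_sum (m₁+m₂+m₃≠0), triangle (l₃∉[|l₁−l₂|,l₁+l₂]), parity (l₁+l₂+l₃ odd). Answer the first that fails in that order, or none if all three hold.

m_sum

azimuthal sum: 0 − 1 − 1 = -2  ✗
2 ≤ 2 ≤ 4 (triangle on l)
L = 3 + 1 + 2 = 6 (even)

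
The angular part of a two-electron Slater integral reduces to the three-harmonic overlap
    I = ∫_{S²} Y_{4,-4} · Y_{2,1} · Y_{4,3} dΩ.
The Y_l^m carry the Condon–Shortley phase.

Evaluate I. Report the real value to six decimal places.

0.198645

m-sum 0 ✓  L=10 even ✓  2≤4≤6 ✓
Π(2lᵢ+1) = 9×5×9 = 405
triangle coeff Δ(4,2,4) = 1/13860
Σ_t [0,2]: t=0:+1/192 t=1:−1/36 t=2:+1/192 = -5/288
(3j)²=20/693 [(4 2 4; 0 0 0)], sign=-1
Σ_t [2,2]: t=2:+1/1440 = 1/1440
(3j)²=7/165 [(4 2 4; -4 1 3)], sign=-1
⇒ 4πI² = 60/121
I = (+1)√(60/121/(4π)) = 0.19864517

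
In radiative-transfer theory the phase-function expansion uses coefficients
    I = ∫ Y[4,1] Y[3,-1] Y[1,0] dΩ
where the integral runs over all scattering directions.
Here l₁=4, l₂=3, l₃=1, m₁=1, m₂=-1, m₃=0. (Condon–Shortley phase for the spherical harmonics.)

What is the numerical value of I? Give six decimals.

m-sum 0 ✓  L=8 even ✓  1≤1≤7 ✓
Π(2lᵢ+1) = 9×7×3 = 189
triangle coeff Δ(4,3,1) = 1/252
Σ_t [3,3]: t=3:−1/36 = -1/36
(3j)²=4/63 [(4 3 1; 0 0 0)], sign=+1
Σ_t [2,2]: t=2:+1/48 = 1/48
(3j)²=5/84 [(4 3 1; 1 -1 0)], sign=-1
⇒ 4πI² = 5/7
I = (-1)√(5/7/(4π)) = -0.23841361

-0.238414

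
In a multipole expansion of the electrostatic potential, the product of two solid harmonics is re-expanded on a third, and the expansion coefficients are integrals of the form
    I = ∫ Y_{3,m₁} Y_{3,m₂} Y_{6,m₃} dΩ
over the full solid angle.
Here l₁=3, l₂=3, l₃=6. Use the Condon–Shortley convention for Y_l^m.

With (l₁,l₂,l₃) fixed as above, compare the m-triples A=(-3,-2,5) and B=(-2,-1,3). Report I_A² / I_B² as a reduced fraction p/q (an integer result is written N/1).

11/9

Same 3,3,6: normalisation and zero-m 3j drop out of the ratio.
A: Δ: 0! 6! 6! / 13! → 1/12012; sum: t=0:+1/86400 = 1/86400; 3j²(3 3 6; -3 -2 5) = Δ·Π!·Σ² = 1/26  (sign -1)
B: Δ: 0! 6! 6! / 13! → 1/12012; sum: t=0:+1/5760 = 1/5760; 3j²(3 3 6; -2 -1 3) = Δ·Π!·Σ² = 9/286  (sign -1)
I_A²/I_B² = (1/26)/(9/286) = 11/9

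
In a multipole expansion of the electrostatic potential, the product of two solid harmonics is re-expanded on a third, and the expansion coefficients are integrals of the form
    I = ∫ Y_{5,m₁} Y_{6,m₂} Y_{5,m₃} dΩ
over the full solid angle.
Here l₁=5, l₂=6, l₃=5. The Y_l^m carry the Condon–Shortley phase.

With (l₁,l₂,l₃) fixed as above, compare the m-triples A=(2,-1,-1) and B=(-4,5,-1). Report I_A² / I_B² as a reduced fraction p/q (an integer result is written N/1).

Same 5,6,5: normalisation and zero-m 3j drop out of the ratio.
A: Δ: 6! 4! 6! / 17! → 1/28588560; sum: t=0:+1/518400 t=1:−1/23040 t=2:+1/10368 t=3:−1/41472 = 1/32400; 3j²(5 6 5; 2 -1 -1) = Δ·Π!·Σ² = 128/12155  (sign +1)
B: Δ: 6! 4! 6! / 17! → 1/28588560; sum: t=5:−1/2073600 t=6:+1/518400 = 1/691200; 3j²(5 6 5; -4 5 -1) = Δ·Π!·Σ² = 81/4420  (sign +1)
I_A²/I_B² = (128/12155)/(81/4420) = 512/891

512/891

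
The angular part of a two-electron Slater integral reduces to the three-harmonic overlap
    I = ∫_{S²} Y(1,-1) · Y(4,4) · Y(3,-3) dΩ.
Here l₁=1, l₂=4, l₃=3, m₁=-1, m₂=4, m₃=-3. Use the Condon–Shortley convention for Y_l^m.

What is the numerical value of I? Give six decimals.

0.325735

m-sum 0 ✓  L=8 even ✓  3≤3≤5 ✓
Π(2lᵢ+1) = 3×9×7 = 189
triangle coeff Δ(1,4,3) = 1/252
Σ_t [1,1]: t=1:−1/36 = -1/36
(3j)²=4/63 [(1 4 3; 0 0 0)], sign=+1
Σ_t [2,2]: t=2:+1/1440 = 1/1440
(3j)²=1/9 [(1 4 3; -1 4 -3)], sign=+1
⇒ 4πI² = 4/3
I = (+1)√(4/3/(4π)) = 0.32573501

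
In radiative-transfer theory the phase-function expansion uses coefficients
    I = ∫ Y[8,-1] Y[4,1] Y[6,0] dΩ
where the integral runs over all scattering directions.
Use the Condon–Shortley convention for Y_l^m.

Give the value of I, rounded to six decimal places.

-0.090441

Checks pass: Σm=0; 18 even; l₃=6∈[4,12].
(2·8+1)(2·4+1)(2·6+1) = 1989
Δ: 6! 10! 2! / 19! → 1/23279256
sum: t=2:+1/1658880 t=3:−1/518400 t=4:+1/1658880 = -1/1382400
3j²(8 4 6; 0 0 0) = Δ·Π!·Σ² = 504/46189  (sign -1)
sum: t=3:−1/1244160 t=4:+1/691200 t=5:−1/4147200 = 1/2488320
3j²(8 4 6; -1 1 0) = Δ·Π!·Σ² = 875/184756  (sign +1)
combine: 4πI² = 1989·504/46189·875/184756 = 992250/9653501
take √, sign -1: I = -0.09044055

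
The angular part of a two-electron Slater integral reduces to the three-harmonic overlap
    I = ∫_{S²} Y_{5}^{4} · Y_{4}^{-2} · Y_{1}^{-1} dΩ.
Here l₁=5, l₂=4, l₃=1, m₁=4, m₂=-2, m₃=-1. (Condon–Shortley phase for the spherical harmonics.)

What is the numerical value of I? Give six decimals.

0.000000

m-sum = 4 − 2 − 1 = 1 ≠ 0 ⇒ I = 0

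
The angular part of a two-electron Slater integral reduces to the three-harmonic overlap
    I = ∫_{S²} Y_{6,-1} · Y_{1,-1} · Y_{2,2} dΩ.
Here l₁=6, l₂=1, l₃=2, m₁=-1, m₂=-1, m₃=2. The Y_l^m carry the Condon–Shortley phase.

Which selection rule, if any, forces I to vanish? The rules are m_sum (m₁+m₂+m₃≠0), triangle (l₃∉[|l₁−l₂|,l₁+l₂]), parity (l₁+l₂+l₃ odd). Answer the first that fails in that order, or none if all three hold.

m₁+m₂+m₃ = -1 − 1 + 2 = 0  ✓
triangle: |6−1|=5 ≤ l₃=2 ≤ 6+1=7  ✗
parity: l₁+l₂+l₃ = 9 is odd

triangle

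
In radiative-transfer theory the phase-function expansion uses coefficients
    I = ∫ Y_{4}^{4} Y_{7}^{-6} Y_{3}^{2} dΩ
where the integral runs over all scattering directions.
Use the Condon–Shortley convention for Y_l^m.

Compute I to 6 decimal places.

0.241725

Checks pass: Σm=0; 14 even; l₃=3∈[3,11].
(2·4+1)(2·7+1)(2·3+1) = 945
Δ: 8! 0! 6! / 15! → 1/45045
sum: t=4:+1/20736 = 1/20736
3j²(4 7 3; 0 0 0) = Δ·Π!·Σ² = 35/1287  (sign -1)
sum: t=0:+1/4838400 = 1/4838400
3j²(4 7 3; 4 -6 2) = Δ·Π!·Σ² = 1/35  (sign -1)
combine: 4πI² = 945·35/1287·1/35 = 105/143
take √, sign +1: I = 0.24172507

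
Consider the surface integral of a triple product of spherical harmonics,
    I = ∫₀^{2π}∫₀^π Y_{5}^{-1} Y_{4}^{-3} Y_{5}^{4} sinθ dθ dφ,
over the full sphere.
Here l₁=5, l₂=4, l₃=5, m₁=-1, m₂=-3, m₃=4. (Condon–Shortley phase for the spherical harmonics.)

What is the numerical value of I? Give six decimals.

-0.168084

Checks pass: Σm=0; 14 even; l₃=5∈[1,9].
(2·5+1)(2·4+1)(2·5+1) = 1089
Δ: 4! 6! 4! / 15! → 1/3153150
sum: t=0:+1/69120 t=1:−1/1728 t=2:+1/576 t=3:−1/1728 t=4:+1/69120 = 7/11520
3j²(5 4 5; 0 0 0) = Δ·Π!·Σ² = 2/143  (sign -1)
sum: t=0:+1/103680 t=1:−1/17280 = -1/20736
3j²(5 4 5; -1 -3 4) = Δ·Π!·Σ² = 10/429  (sign +1)
combine: 4πI² = 1089·2/143·10/429 = 60/169
take √, sign -1: I = -0.16808437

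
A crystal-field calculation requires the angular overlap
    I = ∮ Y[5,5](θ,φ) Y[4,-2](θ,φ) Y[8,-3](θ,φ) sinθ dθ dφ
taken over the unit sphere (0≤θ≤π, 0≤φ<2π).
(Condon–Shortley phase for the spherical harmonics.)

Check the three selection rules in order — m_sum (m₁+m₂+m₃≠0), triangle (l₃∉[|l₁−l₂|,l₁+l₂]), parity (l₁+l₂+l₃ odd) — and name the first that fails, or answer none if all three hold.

parity

Σmᵢ = 0  ✓
l₃∈[|l₁−l₂|,l₁+l₂]=[1,9], have l₃=8  ✓
Σlᵢ = 17 ⇒ odd  ✗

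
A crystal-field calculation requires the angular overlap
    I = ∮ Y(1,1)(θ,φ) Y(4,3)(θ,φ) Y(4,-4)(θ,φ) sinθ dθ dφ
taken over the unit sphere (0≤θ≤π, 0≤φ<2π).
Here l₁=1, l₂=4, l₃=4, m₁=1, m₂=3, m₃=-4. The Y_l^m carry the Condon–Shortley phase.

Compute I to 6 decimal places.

0.000000

l₁+l₂+l₃=9 is odd: 3j(l;000)=0 ⇒ I=0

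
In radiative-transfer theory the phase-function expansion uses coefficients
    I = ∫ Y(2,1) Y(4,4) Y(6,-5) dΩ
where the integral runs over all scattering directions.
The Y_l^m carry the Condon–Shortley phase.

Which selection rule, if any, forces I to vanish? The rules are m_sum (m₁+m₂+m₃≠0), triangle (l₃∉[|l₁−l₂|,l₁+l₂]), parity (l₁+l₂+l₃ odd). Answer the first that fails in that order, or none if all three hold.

m₁+m₂+m₃ = 1 + 4 − 5 = 0  ✓
triangle: |2−4|=2 ≤ l₃=6 ≤ 2+4=6  ✓
parity: l₁+l₂+l₃ = 12 is even  ✓

none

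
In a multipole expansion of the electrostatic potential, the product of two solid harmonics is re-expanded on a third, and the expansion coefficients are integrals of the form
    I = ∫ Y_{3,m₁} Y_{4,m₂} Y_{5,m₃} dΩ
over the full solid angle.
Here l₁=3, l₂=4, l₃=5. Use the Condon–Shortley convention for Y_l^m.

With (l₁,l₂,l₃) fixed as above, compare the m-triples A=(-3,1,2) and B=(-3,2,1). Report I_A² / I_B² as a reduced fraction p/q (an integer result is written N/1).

Same 3,4,5: normalisation and zero-m 3j drop out of the ratio.
A: Δ: 2! 4! 6! / 13! → 1/180180; sum: t=2:+1/1728 = 1/1728; 3j²(3 4 5; -3 1 2) = Δ·Π!·Σ² = 25/858  (sign -1)
B: Δ: 2! 4! 6! / 13! → 1/180180; sum: t=2:+1/2304 = 1/2304; 3j²(3 4 5; -3 2 1) = Δ·Π!·Σ² = 75/4004  (sign +1)
I_A²/I_B² = (25/858)/(75/4004) = 14/9

14/9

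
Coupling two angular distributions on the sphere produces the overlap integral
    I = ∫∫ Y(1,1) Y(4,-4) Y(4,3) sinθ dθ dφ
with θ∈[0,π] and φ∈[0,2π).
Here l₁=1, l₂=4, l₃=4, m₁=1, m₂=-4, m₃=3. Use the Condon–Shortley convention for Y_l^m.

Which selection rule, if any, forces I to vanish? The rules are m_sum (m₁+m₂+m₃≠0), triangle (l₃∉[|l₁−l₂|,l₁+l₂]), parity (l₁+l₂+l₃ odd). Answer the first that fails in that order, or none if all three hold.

parity

azimuthal sum: 1 − 4 + 3 = 0  ✓
3 ≤ 4 ≤ 5 (triangle on l)  ✓
L = 1 + 4 + 4 = 9 (odd)  ✗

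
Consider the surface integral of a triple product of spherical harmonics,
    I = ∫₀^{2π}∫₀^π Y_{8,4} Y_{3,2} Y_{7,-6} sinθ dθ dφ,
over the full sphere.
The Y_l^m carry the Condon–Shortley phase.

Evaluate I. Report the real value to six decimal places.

Rules hold: Σm=0, L=18 even, 5≤7≤11.
N = 17·7·15 = 1785
Δ = 4!·12!·2!/19! = 1/5290740
Racah Σ t=1..3: t=1:−1/7257600 t=2:+1/2073600 t=3:−1/7257600 = 1/4838400
⇒ 3j(8 3 7; 0 0 0)² = 252/20995, sgn -1
Racah Σ t=3..4: t=3:−1/479001600 t=4:+1/11496038400 = -23/11496038400
⇒ 3j(8 3 7; 4 2 -6)² = 529/81396, sgn +1
4πI² = N·(3j₀)²·(3jₘ)² = 11109/79781
I = -1·√(0.139244/4π) = -0.10526471

-0.105265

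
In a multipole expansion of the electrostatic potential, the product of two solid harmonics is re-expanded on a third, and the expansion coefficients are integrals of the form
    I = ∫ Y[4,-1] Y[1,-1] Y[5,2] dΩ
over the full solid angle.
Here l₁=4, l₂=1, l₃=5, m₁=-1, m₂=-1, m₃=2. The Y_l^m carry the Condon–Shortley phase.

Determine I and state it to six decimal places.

0.225034

Checks pass: Σm=0; 10 even; l₃=5∈[3,5].
(2·4+1)(2·1+1)(2·5+1) = 297
Δ: 0! 8! 2! / 11! → 1/495
sum: t=0:+1/576 = 1/576
3j²(4 1 5; 0 0 0) = Δ·Π!·Σ² = 5/99  (sign -1)
sum: t=0:+1/1440 = 1/1440
3j²(4 1 5; -1 -1 2) = Δ·Π!·Σ² = 7/165  (sign -1)
combine: 4πI² = 297·5/99·7/165 = 7/11
take √, sign +1: I = 0.22503380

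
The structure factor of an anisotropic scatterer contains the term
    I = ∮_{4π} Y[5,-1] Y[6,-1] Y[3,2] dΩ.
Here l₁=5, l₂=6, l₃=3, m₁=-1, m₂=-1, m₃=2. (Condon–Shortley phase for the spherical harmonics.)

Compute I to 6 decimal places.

0.134828

m-sum 0 ✓  L=14 even ✓  1≤3≤11 ✓
Π(2lᵢ+1) = 11×13×7 = 1001
triangle coeff Δ(5,6,3) = 1/675675
Σ_t [3,5]: t=3:−1/8640 t=4:+1/2304 t=5:−1/8640 = 7/34560
(3j)²=7/429 [(5 6 3; 0 0 0)], sign=-1
Σ_t [4,5]: t=4:+1/6912 t=5:−1/17280 = 1/11520
(3j)²=2/143 [(5 6 3; -1 -1 2)], sign=-1
⇒ 4πI² = 98/429
I = (+1)√(98/429/(4π)) = 0.13482780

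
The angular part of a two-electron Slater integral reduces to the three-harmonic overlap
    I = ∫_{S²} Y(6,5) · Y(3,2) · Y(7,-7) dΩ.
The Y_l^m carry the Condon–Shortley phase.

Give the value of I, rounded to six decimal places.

m-sum 0 ✓  L=16 even ✓  3≤7≤9 ✓
Π(2lᵢ+1) = 13×7×15 = 1365
triangle coeff Δ(6,3,7) = 1/2042040
Σ_t [0,2]: t=0:+1/207360 t=1:−1/57600 t=2:+1/207360 = -1/129600
(3j)²=168/12155 [(6 3 7; 0 0 0)], sign=+1
Σ_t [1,1]: t=1:−1/87091200 = -1/87091200
(3j)²=11/408 [(6 3 7; 5 2 -7)], sign=-1
⇒ 4πI² = 147/289
I = (-1)√(147/289/(4π)) = -0.20118927

-0.201189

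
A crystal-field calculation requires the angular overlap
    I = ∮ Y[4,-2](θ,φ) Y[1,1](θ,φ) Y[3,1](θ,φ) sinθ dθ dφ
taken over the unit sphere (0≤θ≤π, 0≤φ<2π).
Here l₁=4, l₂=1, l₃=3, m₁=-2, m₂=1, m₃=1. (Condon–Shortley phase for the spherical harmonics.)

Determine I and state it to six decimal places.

0.238414

Rules hold: Σm=0, L=8 even, 3≤3≤5.
N = 9·3·7 = 189
Δ = 2!·6!·0!/9! = 1/252
Racah Σ t=1..1: t=1:−1/36 = -1/36
⇒ 3j(4 1 3; 0 0 0)² = 4/63, sgn +1
Racah Σ t=2..2: t=2:+1/96 = 1/96
⇒ 3j(4 1 3; -2 1 1)² = 5/84, sgn +1
4πI² = N·(3j₀)²·(3jₘ)² = 5/7
I = +1·√(0.714286/4π) = 0.23841361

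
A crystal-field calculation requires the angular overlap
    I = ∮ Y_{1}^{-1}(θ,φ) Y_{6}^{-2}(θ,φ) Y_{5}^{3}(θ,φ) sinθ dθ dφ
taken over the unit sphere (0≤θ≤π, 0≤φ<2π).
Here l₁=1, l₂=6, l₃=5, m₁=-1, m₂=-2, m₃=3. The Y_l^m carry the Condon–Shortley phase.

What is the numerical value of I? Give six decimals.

m-sum 0 ✓  L=12 even ✓  5≤5≤7 ✓
Π(2lᵢ+1) = 3×13×11 = 429
triangle coeff Δ(1,6,5) = 1/858
Σ_t [1,1]: t=1:−1/14400 = -1/14400
(3j)²=6/143 [(1 6 5; 0 0 0)], sign=+1
Σ_t [2,2]: t=2:+1/161280 = 1/161280
(3j)²=1/143 [(1 6 5; -1 -2 3)], sign=+1
⇒ 4πI² = 18/143
I = (+1)√(18/143/(4π)) = 0.10008369

0.100084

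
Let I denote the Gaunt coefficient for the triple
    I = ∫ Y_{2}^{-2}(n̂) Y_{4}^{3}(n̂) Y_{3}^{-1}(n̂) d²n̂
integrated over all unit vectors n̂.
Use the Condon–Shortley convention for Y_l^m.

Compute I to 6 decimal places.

0.000000

L=9 odd ⇒ parity kills the (l;000) factor ⇒ I = 0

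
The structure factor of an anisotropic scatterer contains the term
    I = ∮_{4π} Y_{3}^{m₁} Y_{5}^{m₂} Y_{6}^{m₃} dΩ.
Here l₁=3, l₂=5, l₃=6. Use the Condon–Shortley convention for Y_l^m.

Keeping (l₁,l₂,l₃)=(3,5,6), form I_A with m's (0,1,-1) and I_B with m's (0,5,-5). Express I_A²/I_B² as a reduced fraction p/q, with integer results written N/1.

35/99

Shared (l₁,l₂,l₃)=(3,5,6): N and (l;000)² cancel in I_A²/I_B².
A: Δ = 2!·4!·8!/15! = 1/675675; Racah Σ t=0..2: t=0:+1/17280 t=1:−1/2880 t=2:+1/6912 = -1/6912; ⇒ 3j(3 5 6; 0 1 -1)² = 5/429, sgn +1
B: Δ = 2!·4!·8!/15! = 1/675675; Racah Σ t=2..2: t=2:+1/483840 = 1/483840; ⇒ 3j(3 5 6; 0 5 -5)² = 3/91, sgn -1
I_A²/I_B² = (5/429)/(3/91) = 35/99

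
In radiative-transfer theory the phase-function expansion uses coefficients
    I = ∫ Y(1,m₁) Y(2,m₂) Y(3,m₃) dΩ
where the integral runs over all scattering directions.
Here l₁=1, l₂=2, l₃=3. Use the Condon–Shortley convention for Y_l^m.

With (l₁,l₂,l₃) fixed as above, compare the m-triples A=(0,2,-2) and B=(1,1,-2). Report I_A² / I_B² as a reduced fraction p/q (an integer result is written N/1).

1/2

l's match ⇒ only the (l;m) 3-j factors differ between A and B.
A: triangle coeff Δ(1,2,3) = 1/105; Σ_t [0,0]: t=0:+1/24 = 1/24; (3j)²=1/21 [(1 2 3; 0 2 -2)], sign=-1
B: triangle coeff Δ(1,2,3) = 1/105; Σ_t [0,0]: t=0:+1/12 = 1/12; (3j)²=2/21 [(1 2 3; 1 1 -2)], sign=-1
I_A²/I_B² = (1/21)/(2/21) = 1/2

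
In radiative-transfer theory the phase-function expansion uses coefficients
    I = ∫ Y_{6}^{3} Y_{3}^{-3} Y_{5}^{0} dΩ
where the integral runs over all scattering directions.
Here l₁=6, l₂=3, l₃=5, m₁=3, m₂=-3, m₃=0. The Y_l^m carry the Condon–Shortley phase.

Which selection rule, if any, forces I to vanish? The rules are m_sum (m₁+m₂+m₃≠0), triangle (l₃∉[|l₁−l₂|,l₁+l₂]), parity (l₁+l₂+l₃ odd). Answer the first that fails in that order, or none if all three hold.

azimuthal sum: 3 − 3 + 0 = 0  ✓
3 ≤ 5 ≤ 9 (triangle on l)  ✓
L = 6 + 3 + 5 = 14 (even)  ✓

none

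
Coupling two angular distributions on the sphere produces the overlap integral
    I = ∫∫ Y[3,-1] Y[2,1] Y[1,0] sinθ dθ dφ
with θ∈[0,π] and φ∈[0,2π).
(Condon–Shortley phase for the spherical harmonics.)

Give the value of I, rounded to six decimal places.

-0.233597

m-sum 0 ✓  L=6 even ✓  1≤1≤5 ✓
Π(2lᵢ+1) = 7×5×3 = 105
triangle coeff Δ(3,2,1) = 1/105
Σ_t [2,2]: t=2:+1/4 = 1/4
(3j)²=3/35 [(3 2 1; 0 0 0)], sign=-1
Σ_t [3,3]: t=3:−1/6 = -1/6
(3j)²=8/105 [(3 2 1; -1 1 0)], sign=+1
⇒ 4πI² = 24/35
I = (-1)√(24/35/(4π)) = -0.23359668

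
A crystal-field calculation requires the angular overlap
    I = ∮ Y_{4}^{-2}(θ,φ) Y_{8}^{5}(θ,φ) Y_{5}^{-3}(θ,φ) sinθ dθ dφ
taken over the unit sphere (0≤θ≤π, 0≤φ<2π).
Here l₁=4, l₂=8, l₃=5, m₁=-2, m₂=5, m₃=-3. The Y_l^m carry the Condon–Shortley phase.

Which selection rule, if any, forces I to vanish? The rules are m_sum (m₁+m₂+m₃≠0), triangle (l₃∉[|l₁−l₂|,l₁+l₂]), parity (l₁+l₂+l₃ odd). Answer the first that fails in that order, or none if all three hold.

m₁+m₂+m₃ = -2 + 5 − 3 = 0  ✓
triangle: |4−8|=4 ≤ l₃=5 ≤ 4+8=12  ✓
parity: l₁+l₂+l₃ = 17 is odd  ✗

parity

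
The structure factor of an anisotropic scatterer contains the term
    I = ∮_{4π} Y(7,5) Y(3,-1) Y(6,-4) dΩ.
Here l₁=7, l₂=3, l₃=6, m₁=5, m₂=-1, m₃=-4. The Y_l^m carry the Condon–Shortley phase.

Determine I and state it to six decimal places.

Checks pass: Σm=0; 16 even; l₃=6∈[4,10].
(2·7+1)(2·3+1)(2·6+1) = 1365
Δ: 4! 10! 2! / 17! → 1/2042040
sum: t=1:−1/207360 t=2:+1/57600 t=3:−1/207360 = 1/129600
3j²(7 3 6; 0 0 0) = Δ·Π!·Σ² = 168/12155  (sign +1)
sum: t=0:+1/3870720 t=1:−1/2177280 t=2:+1/29030400 = -29/174182400
3j²(7 3 6; 5 -1 -4) = Δ·Π!·Σ² = 841/185640  (sign -1)
combine: 4πI² = 1365·168/12155·841/185640 = 17661/206635
take √, sign -1: I = -0.08247091

-0.082471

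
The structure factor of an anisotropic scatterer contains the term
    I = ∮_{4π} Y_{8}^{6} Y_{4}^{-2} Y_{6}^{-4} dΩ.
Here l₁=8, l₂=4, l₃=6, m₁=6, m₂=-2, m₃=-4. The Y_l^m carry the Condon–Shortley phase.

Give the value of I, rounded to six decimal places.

0.133505

Rules hold: Σm=0, L=18 even, 4≤6≤12.
N = 17·9·13 = 1989
Δ = 6!·10!·2!/19! = 1/23279256
Racah Σ t=2..4: t=2:+1/1658880 t=3:−1/518400 t=4:+1/1658880 = -1/1382400
⇒ 3j(8 4 6; 0 0 0)² = 504/46189, sgn -1
Racah Σ t=0..2: t=0:+1/116121600 t=1:−1/43545600 t=2:+1/348364800 = -1/87091200
⇒ 3j(8 4 6; 6 -2 -4)² = 10/969, sgn -1
4πI² = N·(3j₀)²·(3jₘ)² = 15120/67507
I = +1·√(0.223977/4π) = 0.13350470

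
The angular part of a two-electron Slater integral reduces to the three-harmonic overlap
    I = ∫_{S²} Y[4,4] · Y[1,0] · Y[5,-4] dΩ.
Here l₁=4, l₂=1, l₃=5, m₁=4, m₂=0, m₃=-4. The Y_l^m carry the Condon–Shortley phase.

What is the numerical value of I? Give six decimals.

0.147319

m-sum 0 ✓  L=10 even ✓  3≤5≤5 ✓
Π(2lᵢ+1) = 9×3×11 = 297
triangle coeff Δ(4,1,5) = 1/495
Σ_t [0,0]: t=0:+1/576 = 1/576
(3j)²=5/99 [(4 1 5; 0 0 0)], sign=-1
Σ_t [0,0]: t=0:+1/40320 = 1/40320
(3j)²=1/55 [(4 1 5; 4 0 -4)], sign=-1
⇒ 4πI² = 3/11
I = (+1)√(3/11/(4π)) = 0.14731920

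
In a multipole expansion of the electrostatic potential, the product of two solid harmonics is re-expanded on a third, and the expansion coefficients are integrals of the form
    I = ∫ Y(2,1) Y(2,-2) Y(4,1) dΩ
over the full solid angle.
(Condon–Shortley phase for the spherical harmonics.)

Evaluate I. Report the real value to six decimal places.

-0.090112

Rules hold: Σm=0, L=8 even, 0≤4≤4.
N = 5·5·9 = 225
Δ = 0!·4!·4!/9! = 1/630
Racah Σ t=0..0: t=0:+1/16 = 1/16
⇒ 3j(2 2 4; 0 0 0)² = 2/35, sgn +1
Racah Σ t=0..0: t=0:+1/144 = 1/144
⇒ 3j(2 2 4; 1 -2 1)² = 1/126, sgn -1
4πI² = N·(3j₀)²·(3jₘ)² = 5/49
I = -1·√(0.102041/4π) = -0.09011188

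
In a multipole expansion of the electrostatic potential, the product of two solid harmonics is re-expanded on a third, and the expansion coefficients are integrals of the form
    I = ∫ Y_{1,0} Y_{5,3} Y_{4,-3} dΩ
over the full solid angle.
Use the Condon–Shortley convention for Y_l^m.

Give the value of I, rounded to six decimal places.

Checks pass: Σm=0; 10 even; l₃=4∈[4,6].
(2·1+1)(2·5+1)(2·4+1) = 297
Δ: 2! 0! 8! / 11! → 1/495
sum: t=1:−1/576 = -1/576
3j²(1 5 4; 0 0 0) = Δ·Π!·Σ² = 5/99  (sign -1)
sum: t=1:−1/5040 = -1/5040
3j²(1 5 4; 0 3 -3) = Δ·Π!·Σ² = 16/495  (sign +1)
combine: 4πI² = 297·5/99·16/495 = 16/33
take √, sign -1: I = -0.19642560

-0.196426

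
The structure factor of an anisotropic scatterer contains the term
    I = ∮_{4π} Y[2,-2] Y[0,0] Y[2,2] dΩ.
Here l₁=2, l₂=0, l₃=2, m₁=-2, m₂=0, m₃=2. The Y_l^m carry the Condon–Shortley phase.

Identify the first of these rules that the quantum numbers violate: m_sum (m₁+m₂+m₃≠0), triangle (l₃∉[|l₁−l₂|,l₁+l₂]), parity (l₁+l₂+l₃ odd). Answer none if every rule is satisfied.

none

Σmᵢ = 0  ✓
l₃∈[|l₁−l₂|,l₁+l₂]=[2,2], have l₃=2  ✓
Σlᵢ = 4 ⇒ even  ✓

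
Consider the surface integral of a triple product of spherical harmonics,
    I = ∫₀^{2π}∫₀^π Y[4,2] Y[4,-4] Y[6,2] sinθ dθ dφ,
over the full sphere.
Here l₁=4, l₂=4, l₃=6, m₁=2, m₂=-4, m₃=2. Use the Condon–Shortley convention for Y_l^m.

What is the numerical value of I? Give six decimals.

-0.110189

Checks pass: Σm=0; 14 even; l₃=6∈[0,8].
(2·4+1)(2·4+1)(2·6+1) = 1053
Δ: 2! 6! 6! / 15! → 1/1261260
sum: t=0:+1/4608 t=1:−1/1296 t=2:+1/4608 = -7/20736
3j²(4 4 6; 0 0 0) = Δ·Π!·Σ² = 20/1287  (sign -1)
sum: t=0:+1/69120 = 1/69120
3j²(4 4 6; 2 -4 2) = Δ·Π!·Σ² = 4/429  (sign +1)
combine: 4πI² = 1053·20/1287·4/429 = 240/1573
take √, sign -1: I = -0.11018851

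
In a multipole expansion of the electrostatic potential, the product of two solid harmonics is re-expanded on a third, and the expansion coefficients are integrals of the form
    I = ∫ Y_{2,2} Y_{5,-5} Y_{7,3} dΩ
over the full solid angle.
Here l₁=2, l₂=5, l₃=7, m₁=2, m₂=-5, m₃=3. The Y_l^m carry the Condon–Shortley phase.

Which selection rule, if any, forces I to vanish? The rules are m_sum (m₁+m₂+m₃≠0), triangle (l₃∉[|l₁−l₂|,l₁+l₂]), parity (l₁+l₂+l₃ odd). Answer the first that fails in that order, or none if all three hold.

none

Σmᵢ = 0  ✓
l₃∈[|l₁−l₂|,l₁+l₂]=[3,7], have l₃=7  ✓
Σlᵢ = 14 ⇒ even  ✓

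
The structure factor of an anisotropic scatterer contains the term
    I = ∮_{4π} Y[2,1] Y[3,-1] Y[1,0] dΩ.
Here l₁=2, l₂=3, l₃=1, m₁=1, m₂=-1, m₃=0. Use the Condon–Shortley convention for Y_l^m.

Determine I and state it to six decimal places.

Rules hold: Σm=0, L=6 even, 1≤1≤5.
N = 5·7·3 = 105
Δ = 4!·0!·2!/7! = 1/105
Racah Σ t=2..2: t=2:+1/4 = 1/4
⇒ 3j(2 3 1; 0 0 0)² = 3/35, sgn -1
Racah Σ t=1..1: t=1:−1/6 = -1/6
⇒ 3j(2 3 1; 1 -1 0)² = 8/105, sgn +1
4πI² = N·(3j₀)²·(3jₘ)² = 24/35
I = -1·√(0.685714/4π) = -0.23359668

-0.233597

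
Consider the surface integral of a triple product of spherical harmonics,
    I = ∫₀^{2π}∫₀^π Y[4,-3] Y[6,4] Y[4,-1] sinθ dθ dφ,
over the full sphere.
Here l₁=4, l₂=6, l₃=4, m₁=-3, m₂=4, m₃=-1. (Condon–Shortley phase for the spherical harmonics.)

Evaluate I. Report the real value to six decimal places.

-0.030176

Rules hold: Σm=0, L=14 even, 2≤4≤10.
N = 9·13·9 = 1053
Δ = 6!·2!·6!/15! = 1/1261260
Racah Σ t=2..4: t=2:+1/4608 t=3:−1/1296 t=4:+1/4608 = -7/20736
⇒ 3j(4 6 4; 0 0 0)² = 20/1287, sgn -1
Racah Σ t=5..6: t=5:−1/28800 t=6:+1/34560 = -1/172800
⇒ 3j(4 6 4; -3 4 -1)² = 1/1430, sgn +1
4πI² = N·(3j₀)²·(3jₘ)² = 18/1573
I = -1·√(0.0114431/4π) = -0.03017637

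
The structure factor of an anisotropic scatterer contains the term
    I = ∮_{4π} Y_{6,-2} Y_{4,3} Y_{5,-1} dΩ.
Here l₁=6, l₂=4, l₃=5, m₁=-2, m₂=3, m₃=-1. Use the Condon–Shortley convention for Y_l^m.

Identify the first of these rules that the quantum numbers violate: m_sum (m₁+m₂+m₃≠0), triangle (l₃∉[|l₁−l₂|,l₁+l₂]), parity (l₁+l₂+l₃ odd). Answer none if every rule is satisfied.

azimuthal sum: -2 + 3 − 1 = 0  ✓
2 ≤ 5 ≤ 10 (triangle on l)  ✓
L = 6 + 4 + 5 = 15 (odd)  ✗

parity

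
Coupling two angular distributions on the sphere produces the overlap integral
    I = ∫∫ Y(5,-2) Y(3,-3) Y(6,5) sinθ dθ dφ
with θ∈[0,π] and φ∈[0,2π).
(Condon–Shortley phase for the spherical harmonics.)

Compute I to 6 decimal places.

Rules hold: Σm=0, L=14 even, 2≤6≤8.
N = 11·7·13 = 1001
Δ = 2!·8!·4!/15! = 1/675675
Racah Σ t=0..2: t=0:+1/8640 t=1:−1/2304 t=2:+1/8640 = -7/34560
⇒ 3j(5 3 6; 0 0 0)² = 7/429, sgn -1
Racah Σ t=0..0: t=0:+1/241920 = 1/241920
⇒ 3j(5 3 6; -2 -3 5)² = 2/91, sgn -1
4πI² = N·(3j₀)²·(3jₘ)² = 14/39
I = +1·√(0.358974/4π) = 0.16901560

0.169016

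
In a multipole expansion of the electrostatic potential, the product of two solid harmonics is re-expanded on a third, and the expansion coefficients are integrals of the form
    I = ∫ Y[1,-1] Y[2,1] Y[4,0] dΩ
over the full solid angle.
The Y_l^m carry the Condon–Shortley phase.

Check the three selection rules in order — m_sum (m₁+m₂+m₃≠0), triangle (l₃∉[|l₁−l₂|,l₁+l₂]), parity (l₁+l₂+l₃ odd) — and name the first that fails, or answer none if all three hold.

Σmᵢ = 0  ✓
l₃∈[|l₁−l₂|,l₁+l₂]=[1,3], have l₃=4  ✗
Σlᵢ = 7 ⇒ odd

triangle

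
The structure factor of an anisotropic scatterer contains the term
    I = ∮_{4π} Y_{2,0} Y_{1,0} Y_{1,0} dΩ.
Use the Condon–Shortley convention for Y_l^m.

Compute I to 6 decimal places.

0.252313

Checks pass: Σm=0; 4 even; l₃=1∈[1,3].
(2·2+1)(2·1+1)(2·1+1) = 45
Δ: 2! 2! 0! / 5! → 1/30
sum: t=1:−1/1 = -1/1
3j²(2 1 1; 0 0 0) = Δ·Π!·Σ² = 2/15  (sign +1)
(m-triple is (0,0,0) — same symbol as above.)
combine: 4πI² = 45·2/15·2/15 = 4/5
take √, sign +1: I = 0.25231325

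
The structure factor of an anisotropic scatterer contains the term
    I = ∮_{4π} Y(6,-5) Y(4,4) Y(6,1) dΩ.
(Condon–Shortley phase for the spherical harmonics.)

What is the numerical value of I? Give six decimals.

m-sum 0 ✓  L=16 even ✓  2≤6≤10 ✓
Π(2lᵢ+1) = 13×9×13 = 1521
triangle coeff Δ(6,4,6) = 1/15315300
Σ_t [0,4]: t=0:+1/829440 t=1:−1/25920 t=2:+1/9216 t=3:−1/25920 t=4:+1/829440 = 7/207360
(3j)²=28/2431 [(6 4 6; 0 0 0)], sign=+1
Σ_t [4,4]: t=4:+1/2903040 = 1/2903040
(3j)²=5/663 [(6 4 6; -5 4 1)], sign=-1
⇒ 4πI² = 420/3179
I = (-1)√(420/3179/(4π)) = -0.10253555

-0.102536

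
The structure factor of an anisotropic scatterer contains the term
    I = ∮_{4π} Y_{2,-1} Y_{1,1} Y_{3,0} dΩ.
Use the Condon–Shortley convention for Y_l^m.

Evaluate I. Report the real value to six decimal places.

m-sum 0 ✓  L=6 even ✓  1≤3≤3 ✓
Π(2lᵢ+1) = 5×3×7 = 105
triangle coeff Δ(2,1,3) = 1/105
Σ_t [0,0]: t=0:+1/4 = 1/4
(3j)²=3/35 [(2 1 3; 0 0 0)], sign=-1
Σ_t [0,0]: t=0:+1/12 = 1/12
(3j)²=1/35 [(2 1 3; -1 1 0)], sign=-1
⇒ 4πI² = 9/35
I = (+1)√(9/35/(4π)) = 0.14304817

0.143048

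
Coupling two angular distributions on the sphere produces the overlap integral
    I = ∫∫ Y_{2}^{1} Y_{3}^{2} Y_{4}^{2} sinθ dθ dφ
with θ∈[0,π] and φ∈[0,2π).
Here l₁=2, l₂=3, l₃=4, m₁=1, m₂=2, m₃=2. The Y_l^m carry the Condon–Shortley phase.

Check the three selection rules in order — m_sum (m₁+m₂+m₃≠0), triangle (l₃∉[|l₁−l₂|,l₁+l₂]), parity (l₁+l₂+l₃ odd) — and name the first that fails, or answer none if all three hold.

m_sum

azimuthal sum: 1 + 2 + 2 = 5  ✗
1 ≤ 4 ≤ 5 (triangle on l)
L = 2 + 3 + 4 = 9 (odd)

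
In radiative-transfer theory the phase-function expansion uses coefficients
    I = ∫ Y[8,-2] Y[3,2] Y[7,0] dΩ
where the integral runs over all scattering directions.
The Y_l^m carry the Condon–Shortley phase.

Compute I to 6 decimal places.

Checks pass: Σm=0; 18 even; l₃=7∈[5,11].
(2·8+1)(2·3+1)(2·7+1) = 1785
Δ: 4! 12! 2! / 19! → 1/5290740
sum: t=1:−1/7257600 t=2:+1/2073600 t=3:−1/7257600 = 1/4838400
3j²(8 3 7; 0 0 0) = Δ·Π!·Σ² = 252/20995  (sign -1)
sum: t=3:−1/7257600 t=4:+1/12441600 = -1/17418240
3j²(8 3 7; -2 2 0) = Δ·Π!·Σ² = 125/25194  (sign +1)
combine: 4πI² = 1785·252/20995·125/25194 = 110250/1037153
take √, sign -1: I = -0.09197355

-0.091974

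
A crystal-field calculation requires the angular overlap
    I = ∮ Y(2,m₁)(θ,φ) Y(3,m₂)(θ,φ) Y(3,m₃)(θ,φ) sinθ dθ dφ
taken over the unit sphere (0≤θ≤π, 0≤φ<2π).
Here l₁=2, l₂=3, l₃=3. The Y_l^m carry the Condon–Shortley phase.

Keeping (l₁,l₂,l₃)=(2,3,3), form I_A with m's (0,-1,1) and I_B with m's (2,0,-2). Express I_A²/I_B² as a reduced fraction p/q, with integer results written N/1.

l's match ⇒ only the (l;m) 3-j factors differ between A and B.
A: triangle coeff Δ(2,3,3) = 1/3780; Σ_t [0,2]: t=0:+1/16 t=1:−1/6 t=2:+1/96 = -3/32; (3j)²=3/140 [(2 3 3; 0 -1 1)], sign=-1
B: triangle coeff Δ(2,3,3) = 1/3780; Σ_t [0,0]: t=0:+1/24 = 1/24; (3j)²=1/21 [(2 3 3; 2 0 -2)], sign=-1
I_A²/I_B² = (3/140)/(1/21) = 9/20

9/20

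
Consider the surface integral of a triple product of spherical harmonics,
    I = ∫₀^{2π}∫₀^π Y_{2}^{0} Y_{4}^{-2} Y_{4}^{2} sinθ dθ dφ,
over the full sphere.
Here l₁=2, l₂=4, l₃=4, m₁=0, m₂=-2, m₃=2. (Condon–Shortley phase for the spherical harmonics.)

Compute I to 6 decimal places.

0.065536

Checks pass: Σm=0; 10 even; l₃=4∈[2,6].
(2·2+1)(2·4+1)(2·4+1) = 405
Δ: 2! 2! 6! / 11! → 1/13860
sum: t=0:+1/192 t=1:−1/36 t=2:+1/192 = -5/288
3j²(2 4 4; 0 0 0) = Δ·Π!·Σ² = 20/693  (sign -1)
sum: t=0:+1/192 t=1:−1/120 t=2:+1/2880 = -1/360
3j²(2 4 4; 0 -2 2) = Δ·Π!·Σ² = 16/3465  (sign -1)
combine: 4πI² = 405·20/693·16/3465 = 320/5929
take √, sign +1: I = 0.06553591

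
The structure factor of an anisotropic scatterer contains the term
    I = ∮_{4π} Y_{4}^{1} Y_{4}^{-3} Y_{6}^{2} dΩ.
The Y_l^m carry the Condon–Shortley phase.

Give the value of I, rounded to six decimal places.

Rules hold: Σm=0, L=14 even, 0≤6≤8.
N = 9·9·13 = 1053
Δ = 2!·6!·6!/15! = 1/1261260
Racah Σ t=0..2: t=0:+1/4608 t=1:−1/1296 t=2:+1/4608 = -7/20736
⇒ 3j(4 4 6; 0 0 0)² = 20/1287, sgn -1
Racah Σ t=0..1: t=0:+1/8640 t=1:−1/34560 = 1/11520
⇒ 3j(4 4 6; 1 -3 2)² = 3/143, sgn +1
4πI² = N·(3j₀)²·(3jₘ)² = 540/1573
I = -1·√(0.343293/4π) = -0.16528277

-0.165283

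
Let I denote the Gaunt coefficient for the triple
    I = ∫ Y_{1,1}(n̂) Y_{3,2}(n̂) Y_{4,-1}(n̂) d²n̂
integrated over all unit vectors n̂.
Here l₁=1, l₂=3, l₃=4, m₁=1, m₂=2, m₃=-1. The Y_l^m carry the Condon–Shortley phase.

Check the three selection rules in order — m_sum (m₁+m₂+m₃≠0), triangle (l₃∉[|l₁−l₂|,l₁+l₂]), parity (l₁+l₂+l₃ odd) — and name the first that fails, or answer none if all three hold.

m_sum

Σmᵢ = 2  ✗
l₃∈[|l₁−l₂|,l₁+l₂]=[2,4], have l₃=4
Σlᵢ = 8 ⇒ even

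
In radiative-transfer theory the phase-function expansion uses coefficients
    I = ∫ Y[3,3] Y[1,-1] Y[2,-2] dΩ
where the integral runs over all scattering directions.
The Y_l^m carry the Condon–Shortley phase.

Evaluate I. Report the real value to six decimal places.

m-sum 0 ✓  L=6 even ✓  2≤2≤4 ✓
Π(2lᵢ+1) = 7×3×5 = 105
triangle coeff Δ(3,1,2) = 1/105
Σ_t [1,1]: t=1:−1/4 = -1/4
(3j)²=3/35 [(3 1 2; 0 0 0)], sign=-1
Σ_t [0,0]: t=0:+1/48 = 1/48
(3j)²=1/7 [(3 1 2; 3 -1 -2)], sign=+1
⇒ 4πI² = 9/7
I = (-1)√(9/7/(4π)) = -0.31986543

-0.319865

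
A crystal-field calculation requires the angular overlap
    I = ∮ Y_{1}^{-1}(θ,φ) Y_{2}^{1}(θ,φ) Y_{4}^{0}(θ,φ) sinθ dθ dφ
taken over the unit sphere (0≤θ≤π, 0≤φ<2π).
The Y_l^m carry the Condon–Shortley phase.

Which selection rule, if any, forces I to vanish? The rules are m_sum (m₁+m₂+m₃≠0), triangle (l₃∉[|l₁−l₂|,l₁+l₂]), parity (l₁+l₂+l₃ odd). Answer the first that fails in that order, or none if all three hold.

azimuthal sum: -1 + 1 + 0 = 0  ✓
1 ≤ 4 ≤ 3 (triangle on l)  ✗
L = 1 + 2 + 4 = 7 (odd)

triangle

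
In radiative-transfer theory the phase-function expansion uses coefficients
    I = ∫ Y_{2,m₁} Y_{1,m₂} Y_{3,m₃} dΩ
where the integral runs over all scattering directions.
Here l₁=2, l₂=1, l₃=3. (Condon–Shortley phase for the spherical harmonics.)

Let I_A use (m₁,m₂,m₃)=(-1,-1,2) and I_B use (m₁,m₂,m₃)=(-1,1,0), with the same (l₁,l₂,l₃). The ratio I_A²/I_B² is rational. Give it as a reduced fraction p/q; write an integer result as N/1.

l's match ⇒ only the (l;m) 3-j factors differ between A and B.
A: triangle coeff Δ(2,1,3) = 1/105; Σ_t [0,0]: t=0:+1/12 = 1/12; (3j)²=2/21 [(2 1 3; -1 -1 2)], sign=-1
B: triangle coeff Δ(2,1,3) = 1/105; Σ_t [0,0]: t=0:+1/12 = 1/12; (3j)²=1/35 [(2 1 3; -1 1 0)], sign=-1
I_A²/I_B² = (2/21)/(1/35) = 10/3

10/3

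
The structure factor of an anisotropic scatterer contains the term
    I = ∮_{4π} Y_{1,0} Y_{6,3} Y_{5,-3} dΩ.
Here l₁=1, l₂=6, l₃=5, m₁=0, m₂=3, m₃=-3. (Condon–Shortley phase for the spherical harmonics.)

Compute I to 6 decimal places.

-0.212310

Checks pass: Σm=0; 12 even; l₃=5∈[5,7].
(2·1+1)(2·6+1)(2·5+1) = 429
Δ: 2! 0! 10! / 13! → 1/858
sum: t=1:−1/14400 = -1/14400
3j²(1 6 5; 0 0 0) = Δ·Π!·Σ² = 6/143  (sign +1)
sum: t=1:−1/80640 = -1/80640
3j²(1 6 5; 0 3 -3) = Δ·Π!·Σ² = 9/286  (sign -1)
combine: 4πI² = 429·6/143·9/286 = 81/143
take √, sign -1: I = -0.21230956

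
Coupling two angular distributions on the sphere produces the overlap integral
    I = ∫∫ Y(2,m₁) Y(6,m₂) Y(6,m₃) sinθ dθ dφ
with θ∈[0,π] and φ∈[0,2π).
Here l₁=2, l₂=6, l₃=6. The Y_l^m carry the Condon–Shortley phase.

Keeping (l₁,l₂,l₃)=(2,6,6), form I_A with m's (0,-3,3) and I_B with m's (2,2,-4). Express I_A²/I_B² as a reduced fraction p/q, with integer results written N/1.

5/36

l's match ⇒ only the (l;m) 3-j factors differ between A and B.
A: triangle coeff Δ(2,6,6) = 1/90090; Σ_t [0,2]: t=0:+1/120960 t=1:−1/80640 t=2:+1/1451520 = -1/290304; (3j)²=5/2002 [(2 6 6; 0 -3 3)], sign=+1
B: triangle coeff Δ(2,6,6) = 1/90090; Σ_t [0,0]: t=0:+1/322560 = 1/322560; (3j)²=18/1001 [(2 6 6; 2 2 -4)], sign=+1
I_A²/I_B² = (5/2002)/(18/1001) = 5/36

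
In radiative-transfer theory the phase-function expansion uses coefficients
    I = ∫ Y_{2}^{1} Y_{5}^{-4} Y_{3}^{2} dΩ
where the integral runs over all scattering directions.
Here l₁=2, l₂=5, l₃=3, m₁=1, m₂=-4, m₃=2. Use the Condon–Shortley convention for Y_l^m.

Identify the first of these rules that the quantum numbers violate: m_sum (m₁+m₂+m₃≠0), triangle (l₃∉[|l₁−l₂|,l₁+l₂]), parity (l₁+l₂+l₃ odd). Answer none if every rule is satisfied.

m₁+m₂+m₃ = 1 − 4 + 2 = -1  ✗
triangle: |2−5|=3 ≤ l₃=3 ≤ 2+5=7
parity: l₁+l₂+l₃ = 10 is even

m_sum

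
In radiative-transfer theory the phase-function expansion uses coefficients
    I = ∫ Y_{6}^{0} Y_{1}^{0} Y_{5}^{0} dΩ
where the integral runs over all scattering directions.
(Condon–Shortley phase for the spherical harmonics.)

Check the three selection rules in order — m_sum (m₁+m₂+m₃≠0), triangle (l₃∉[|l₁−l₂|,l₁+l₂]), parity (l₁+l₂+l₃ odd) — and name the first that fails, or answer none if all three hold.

m₁+m₂+m₃ = 0 + 0 + 0 = 0  ✓
triangle: |6−1|=5 ≤ l₃=5 ≤ 6+1=7  ✓
parity: l₁+l₂+l₃ = 12 is even  ✓

none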